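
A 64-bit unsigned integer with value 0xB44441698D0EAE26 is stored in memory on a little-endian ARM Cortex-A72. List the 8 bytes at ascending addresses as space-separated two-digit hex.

Split into bytes (most-significant first): B4 44 41 69 8D 0E AE 26.
Little-endian: lowest address holds the least-significant byte.
So at ascending addresses the bytes are 26 AE 0E 8D 69 41 44 B4.

26 AE 0E 8D 69 41 44 B4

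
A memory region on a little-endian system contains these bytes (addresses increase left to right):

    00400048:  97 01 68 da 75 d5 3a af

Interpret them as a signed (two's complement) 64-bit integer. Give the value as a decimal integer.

Little-endian: lowest address holds the least-significant byte.
Reassemble most-significant byte first: AF 3A D5 75 DA 68 01 97 → 0xAF3AD575DA680197.
Top bit is set, so as a signed 64-bit value this is 0xAF3AD575DA680197 − 2^64 = -5820104866270805609.

-5820104866270805609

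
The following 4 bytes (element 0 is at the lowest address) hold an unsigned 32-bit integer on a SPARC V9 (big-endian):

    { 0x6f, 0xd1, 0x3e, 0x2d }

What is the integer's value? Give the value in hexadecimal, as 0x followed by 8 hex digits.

0x6FD13E2D

Big-endian stores the most-significant byte at the lowest address.
The bytes are already most-significant first: 0x6FD13E2D.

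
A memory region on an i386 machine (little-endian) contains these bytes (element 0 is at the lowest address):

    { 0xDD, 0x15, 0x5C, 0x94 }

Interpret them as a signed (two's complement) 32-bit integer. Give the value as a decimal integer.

-1805904419

Little-endian: lowest address holds the least-significant byte.
Reassemble most-significant byte first: 94 5C 15 DD → 0x945C15DD.
Top bit is set, so as a signed 32-bit value this is 0x945C15DD − 2^32 = -1805904419.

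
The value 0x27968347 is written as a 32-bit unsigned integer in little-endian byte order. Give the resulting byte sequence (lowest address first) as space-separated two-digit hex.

47 83 96 27

Split into bytes (most-significant first): 27 96 83 47.
Little-endian: lowest address holds the least-significant byte.
So at ascending addresses the bytes are 47 83 96 27.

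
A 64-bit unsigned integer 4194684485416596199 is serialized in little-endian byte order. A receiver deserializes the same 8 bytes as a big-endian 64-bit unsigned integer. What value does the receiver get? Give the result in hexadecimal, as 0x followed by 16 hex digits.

4194684485416596199 in 64-bit hexadecimal is 0x3A368350AA1932E7.
Stored little-endian, the bytes at ascending addresses are E7 32 19 AA 50 83 36 3A.
Read back as big-endian, the last byte is least significant, giving 0xE73219AA5083363A.

0xE73219AA5083363A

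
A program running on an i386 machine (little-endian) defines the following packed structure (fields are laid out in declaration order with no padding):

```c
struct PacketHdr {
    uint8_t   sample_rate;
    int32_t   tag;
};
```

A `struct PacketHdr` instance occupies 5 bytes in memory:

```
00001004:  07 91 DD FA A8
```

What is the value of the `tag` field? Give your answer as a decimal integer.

`tag` follows `sample_rate` (1 byte), so it starts at byte offset 1 and occupies 4 bytes.
Bytes at offsets 1..4: 91 DD FA A8.
Little-endian: lowest address holds the least-significant byte.
Reassemble most-significant byte first: A8 FA DD 91 → 0xA8FADD91.
Top bit is set, so as a signed 32-bit value this is 0xA8FADD91 − 2^32 = -1459954287.

-1459954287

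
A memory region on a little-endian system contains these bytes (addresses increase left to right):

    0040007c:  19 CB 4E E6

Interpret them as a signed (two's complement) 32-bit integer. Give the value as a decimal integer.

In little-endian order the low byte comes first in memory.
Reassemble most-significant byte first: E6 4E CB 19 → 0xE64ECB19.
Top bit is set, so as a signed 32-bit value this is 0xE64ECB19 − 2^32 = -431043815.

-431043815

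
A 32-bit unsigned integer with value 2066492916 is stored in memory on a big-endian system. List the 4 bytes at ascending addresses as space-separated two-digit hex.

7B 2C 2D F4

2066492916 in hexadecimal, padded to 32 bits, is 0x7B2C2DF4.
Split into bytes (most-significant first): 7B 2C 2D F4.
Big-endian stores the most-significant byte at the lowest address.
So the memory order matches the most-significant-first order: 7B 2C 2D F4.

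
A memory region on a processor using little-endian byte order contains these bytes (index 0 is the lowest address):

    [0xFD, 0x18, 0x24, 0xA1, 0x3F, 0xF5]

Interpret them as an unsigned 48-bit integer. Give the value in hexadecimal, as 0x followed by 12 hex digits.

Little-endian stores the least-significant byte at the lowest address.
Reassemble most-significant byte first: F5 3F A1 24 18 FD → 0xF53FA12418FD.

0xF53FA12418FD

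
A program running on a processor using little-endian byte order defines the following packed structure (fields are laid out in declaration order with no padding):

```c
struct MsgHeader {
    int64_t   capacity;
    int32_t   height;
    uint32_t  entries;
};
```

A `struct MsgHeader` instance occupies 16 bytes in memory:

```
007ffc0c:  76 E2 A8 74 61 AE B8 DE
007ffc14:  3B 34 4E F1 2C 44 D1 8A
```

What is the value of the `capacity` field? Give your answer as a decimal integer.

`capacity` is the first field, at byte offset 0, occupying 8 bytes.
Bytes at offsets 0..7: 76 E2 A8 74 61 AE B8 DE.
In little-endian order the low byte comes first in memory.
Reassemble most-significant byte first: DE B8 AE 61 74 A8 E2 76 → 0xDEB8AE6174A8E276.
Top bit is set, so as a signed 64-bit value this is 0xDEB8AE6174A8E276 − 2^64 = -2397975067982503306.

-2397975067982503306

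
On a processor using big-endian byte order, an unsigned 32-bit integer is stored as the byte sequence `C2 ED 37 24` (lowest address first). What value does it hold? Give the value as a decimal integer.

3270326052

In big-endian order the high byte comes first in memory.
The bytes are already most-significant first: 0xC2ED3724.
0xC2ED3724 = 3270326052.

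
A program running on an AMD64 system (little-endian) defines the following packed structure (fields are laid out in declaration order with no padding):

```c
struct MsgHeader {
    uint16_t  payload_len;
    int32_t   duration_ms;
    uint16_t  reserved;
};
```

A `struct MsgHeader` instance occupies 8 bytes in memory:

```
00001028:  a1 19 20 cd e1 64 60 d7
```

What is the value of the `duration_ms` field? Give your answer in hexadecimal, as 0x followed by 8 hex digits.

0x64E1CD20

`duration_ms` follows `payload_len` (2 bytes), so it starts at byte offset 2 and occupies 4 bytes.
Bytes at offsets 2..5: 20 CD E1 64.
Little-endian: lowest address holds the least-significant byte.
Reassemble most-significant byte first: 64 E1 CD 20 → 0x64E1CD20.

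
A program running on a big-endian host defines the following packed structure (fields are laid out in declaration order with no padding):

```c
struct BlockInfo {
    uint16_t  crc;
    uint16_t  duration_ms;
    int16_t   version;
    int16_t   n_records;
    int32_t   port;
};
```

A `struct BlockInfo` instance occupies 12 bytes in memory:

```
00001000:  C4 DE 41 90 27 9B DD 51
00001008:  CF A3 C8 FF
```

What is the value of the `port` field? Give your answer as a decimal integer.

`port` follows `crc` (2 B), `duration_ms` (2 B), `version` (2 B), `n_records` (2 B), so it starts at offset 2 + 2 + 2 + 2 = 8 and occupies 4 bytes.
Bytes at offsets 8..11: CF A3 C8 FF.
Big-endian: lowest address holds the most-significant byte.
The bytes are already most-significant first: 0xCFA3C8FF.
Top bit is set, so as a signed 32-bit value this is 0xCFA3C8FF − 2^32 = -811349761.

-811349761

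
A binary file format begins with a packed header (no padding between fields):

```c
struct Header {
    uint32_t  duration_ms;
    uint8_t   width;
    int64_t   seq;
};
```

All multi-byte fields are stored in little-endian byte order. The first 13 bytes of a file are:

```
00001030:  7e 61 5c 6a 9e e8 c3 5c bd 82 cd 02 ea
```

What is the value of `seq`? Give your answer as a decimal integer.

-1584478157474577432

`seq` follows `duration_ms` (4 B), `width` (1 B), so it starts at offset 4 + 1 = 5 and occupies 8 bytes.
Bytes at offsets 5..12: E8 C3 5C BD 82 CD 02 EA.
Little-endian stores the least-significant byte at the lowest address.
Reassemble most-significant byte first: EA 02 CD 82 BD 5C C3 E8 → 0xEA02CD82BD5CC3E8.
Top bit is set, so as a signed 64-bit value this is 0xEA02CD82BD5CC3E8 − 2^64 = -1584478157474577432.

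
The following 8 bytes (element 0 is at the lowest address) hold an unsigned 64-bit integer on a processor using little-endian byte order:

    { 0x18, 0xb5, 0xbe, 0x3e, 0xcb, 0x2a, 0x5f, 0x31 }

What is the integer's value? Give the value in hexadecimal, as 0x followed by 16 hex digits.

Little-endian: lowest address holds the least-significant byte.
Reassemble most-significant byte first: 31 5F 2A CB 3E BE B5 18 → 0x315F2ACB3EBEB518.

0x315F2ACB3EBEB518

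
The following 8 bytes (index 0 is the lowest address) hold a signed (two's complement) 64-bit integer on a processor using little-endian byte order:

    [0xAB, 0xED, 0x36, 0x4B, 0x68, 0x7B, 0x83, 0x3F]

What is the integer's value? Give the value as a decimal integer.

4576637334207262123

In little-endian order the low byte comes first in memory.
Reassemble most-significant byte first: 3F 83 7B 68 4B 36 ED AB → 0x3F837B684B36EDAB.
0x3F837B684B36EDAB = 4576637334207262123.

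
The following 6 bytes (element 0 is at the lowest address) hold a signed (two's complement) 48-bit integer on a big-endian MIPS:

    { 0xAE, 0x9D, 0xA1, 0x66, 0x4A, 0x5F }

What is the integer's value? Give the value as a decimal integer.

-89482935776673

Big-endian: lowest address holds the most-significant byte.
The bytes are already most-significant first: 0xAE9DA1664A5F.
Top bit is set, so as a signed 48-bit value this is 0xAE9DA1664A5F − 2^48 = -89482935776673.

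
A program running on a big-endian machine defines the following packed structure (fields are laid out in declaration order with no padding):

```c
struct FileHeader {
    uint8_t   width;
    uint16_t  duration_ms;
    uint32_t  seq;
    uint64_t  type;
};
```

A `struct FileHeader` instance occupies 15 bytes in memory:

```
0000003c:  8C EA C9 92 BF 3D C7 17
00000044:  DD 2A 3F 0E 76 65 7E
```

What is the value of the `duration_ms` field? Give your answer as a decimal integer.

60105

`duration_ms` follows `width` (1 byte), so it starts at byte offset 1 and occupies 2 bytes.
Bytes at offsets 1..2: EA C9.
Big-endian stores the most-significant byte at the lowest address.
The bytes are already most-significant first: 0xEAC9.
0xEAC9 = 60105.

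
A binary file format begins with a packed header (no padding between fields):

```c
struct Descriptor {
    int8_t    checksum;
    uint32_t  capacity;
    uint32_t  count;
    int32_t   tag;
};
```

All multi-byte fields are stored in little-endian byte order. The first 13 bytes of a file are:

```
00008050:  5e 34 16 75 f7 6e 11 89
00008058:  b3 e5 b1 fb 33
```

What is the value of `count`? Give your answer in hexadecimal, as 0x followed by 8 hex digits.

`count` follows `checksum` (1 B), `capacity` (4 B), so it starts at offset 1 + 4 = 5 and occupies 4 bytes.
Bytes at offsets 5..8: 6E 11 89 B3.
In little-endian order the low byte comes first in memory.
Reassemble most-significant byte first: B3 89 11 6E → 0xB389116E.

0xB389116E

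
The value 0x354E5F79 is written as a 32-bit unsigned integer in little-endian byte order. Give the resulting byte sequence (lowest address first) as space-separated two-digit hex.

79 5F 4E 35

Split into bytes (most-significant first): 35 4E 5F 79.
Little-endian stores the least-significant byte at the lowest address.
So at ascending addresses the bytes are 79 5F 4E 35.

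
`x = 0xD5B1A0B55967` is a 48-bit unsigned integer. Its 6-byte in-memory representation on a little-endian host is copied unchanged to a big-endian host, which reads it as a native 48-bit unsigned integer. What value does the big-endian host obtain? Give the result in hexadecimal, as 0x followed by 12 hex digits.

Stored little-endian, the bytes at ascending addresses are 67 59 B5 A0 B1 D5.
Read back as big-endian, the last byte is least significant, giving 0x6759B5A0B1D5.

0x6759B5A0B1D5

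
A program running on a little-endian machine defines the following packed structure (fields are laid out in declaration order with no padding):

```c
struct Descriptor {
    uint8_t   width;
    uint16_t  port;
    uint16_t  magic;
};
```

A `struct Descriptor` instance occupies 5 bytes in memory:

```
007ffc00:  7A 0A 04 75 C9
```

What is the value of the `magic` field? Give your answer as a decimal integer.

`magic` follows `width` (1 B), `port` (2 B), so it starts at offset 1 + 2 = 3 and occupies 2 bytes.
Bytes at offsets 3..4: 75 C9.
Little-endian stores the least-significant byte at the lowest address.
Reassemble most-significant byte first: C9 75 → 0xC975.
0xC975 = 51573.

51573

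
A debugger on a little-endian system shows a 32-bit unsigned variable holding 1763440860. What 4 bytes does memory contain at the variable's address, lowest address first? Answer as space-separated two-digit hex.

DC F8 1B 69

1763440860 in hexadecimal, padded to 32 bits, is 0x691BF8DC.
Split into bytes (most-significant first): 69 1B F8 DC.
Little-endian stores the least-significant byte at the lowest address.
So at ascending addresses the bytes are DC F8 1B 69.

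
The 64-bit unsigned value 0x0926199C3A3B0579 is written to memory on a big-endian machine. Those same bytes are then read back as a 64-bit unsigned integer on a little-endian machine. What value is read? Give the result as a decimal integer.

Stored big-endian, the bytes at ascending addresses are 09 26 19 9C 3A 3B 05 79.
Read back as little-endian, the first byte is least significant, giving 0x79053B3A9C192609.
0x79053B3A9C192609 = 8720441376385869321.

8720441376385869321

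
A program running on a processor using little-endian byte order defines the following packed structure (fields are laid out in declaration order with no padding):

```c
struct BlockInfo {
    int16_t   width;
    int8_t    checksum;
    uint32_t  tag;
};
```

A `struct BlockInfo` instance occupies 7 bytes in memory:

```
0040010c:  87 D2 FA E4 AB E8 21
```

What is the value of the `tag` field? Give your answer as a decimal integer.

`tag` follows `width` (2 B), `checksum` (1 B), so it starts at offset 2 + 1 = 3 and occupies 4 bytes.
Bytes at offsets 3..6: E4 AB E8 21.
Little-endian stores the least-significant byte at the lowest address.
Reassemble most-significant byte first: 21 E8 AB E4 → 0x21E8ABE4.
0x21E8ABE4 = 568896484.

568896484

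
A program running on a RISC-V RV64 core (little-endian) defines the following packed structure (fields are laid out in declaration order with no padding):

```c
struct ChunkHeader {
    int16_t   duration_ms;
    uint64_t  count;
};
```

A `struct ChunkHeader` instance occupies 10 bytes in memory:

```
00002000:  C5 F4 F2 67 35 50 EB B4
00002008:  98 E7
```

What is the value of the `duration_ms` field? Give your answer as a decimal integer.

`duration_ms` is the first field, at byte offset 0, occupying 2 bytes.
Bytes at offsets 0..1: C5 F4.
Little-endian: lowest address holds the least-significant byte.
Reassemble most-significant byte first: F4 C5 → 0xF4C5.
Top bit is set, so as a signed 16-bit value this is 0xF4C5 − 2^16 = -2875.

-2875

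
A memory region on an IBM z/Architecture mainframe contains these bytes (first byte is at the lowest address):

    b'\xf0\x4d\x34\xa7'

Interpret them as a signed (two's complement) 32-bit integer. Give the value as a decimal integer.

Big-endian stores the most-significant byte at the lowest address.
The bytes are already most-significant first: 0xF04D34A7.
Top bit is set, so as a signed 32-bit value this is 0xF04D34A7 − 2^32 = -263375705.

-263375705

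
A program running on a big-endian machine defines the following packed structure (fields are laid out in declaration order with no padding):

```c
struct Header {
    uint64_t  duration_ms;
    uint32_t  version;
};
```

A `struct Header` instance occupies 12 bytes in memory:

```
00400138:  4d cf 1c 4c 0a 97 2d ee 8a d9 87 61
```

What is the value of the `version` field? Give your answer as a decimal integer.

`version` follows `duration_ms` (8 bytes), so it starts at byte offset 8 and occupies 4 bytes.
Bytes at offsets 8..11: 8A D9 87 61.
In big-endian order the high byte comes first in memory.
The bytes are already most-significant first: 0x8AD98761.
0x8AD98761 = 2329511777.

2329511777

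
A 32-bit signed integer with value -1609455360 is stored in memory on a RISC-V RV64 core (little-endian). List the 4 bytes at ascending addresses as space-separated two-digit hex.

00 A9 11 A0

Two's complement of -1609455360 in 32 bits: 1609455360 = 0x5FEE5700; invert → 0xA011A8FF; add 1 → 0xA011A900.
Split into bytes (most-significant first): A0 11 A9 00.
Little-endian stores the least-significant byte at the lowest address.
So at ascending addresses the bytes are 00 A9 11 A0.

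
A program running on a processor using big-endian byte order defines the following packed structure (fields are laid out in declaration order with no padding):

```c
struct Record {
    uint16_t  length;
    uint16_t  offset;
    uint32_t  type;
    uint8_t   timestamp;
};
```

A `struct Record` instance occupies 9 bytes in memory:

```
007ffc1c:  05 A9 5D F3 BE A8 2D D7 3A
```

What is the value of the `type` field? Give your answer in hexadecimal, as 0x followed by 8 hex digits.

0xBEA82DD7

`type` follows `length` (2 B), `offset` (2 B), so it starts at offset 2 + 2 = 4 and occupies 4 bytes.
Bytes at offsets 4..7: BE A8 2D D7.
Big-endian: lowest address holds the most-significant byte.
The bytes are already most-significant first: 0xBEA82DD7.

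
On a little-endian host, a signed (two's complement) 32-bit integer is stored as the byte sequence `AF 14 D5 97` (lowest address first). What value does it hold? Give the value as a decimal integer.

Little-endian: lowest address holds the least-significant byte.
Reassemble most-significant byte first: 97 D5 14 AF → 0x97D514AF.
Top bit is set, so as a signed 32-bit value this is 0x97D514AF − 2^32 = -1747643217.

-1747643217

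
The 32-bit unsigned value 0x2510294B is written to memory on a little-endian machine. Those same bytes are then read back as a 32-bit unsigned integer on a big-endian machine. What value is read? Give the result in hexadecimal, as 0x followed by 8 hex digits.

Stored little-endian, the bytes at ascending addresses are 4B 29 10 25.
Read back as big-endian, the last byte is least significant, giving 0x4B291025.

0x4B291025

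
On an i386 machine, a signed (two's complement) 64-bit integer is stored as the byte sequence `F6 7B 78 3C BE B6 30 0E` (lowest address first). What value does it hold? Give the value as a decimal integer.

Little-endian: lowest address holds the least-significant byte.
Reassemble most-significant byte first: 0E 30 B6 BE 3C 78 7B F6 → 0x0E30B6BE3C787BF6.
0x0E30B6BE3C787BF6 = 1022518043587673078.

1022518043587673078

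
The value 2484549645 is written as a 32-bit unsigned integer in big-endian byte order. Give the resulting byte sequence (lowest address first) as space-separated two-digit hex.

2484549645 in hexadecimal, padded to 32 bits, is 0x9417380D.
Split into bytes (most-significant first): 94 17 38 0D.
In big-endian order the high byte comes first in memory.
So the memory order matches the most-significant-first order: 94 17 38 0D.

94 17 38 0D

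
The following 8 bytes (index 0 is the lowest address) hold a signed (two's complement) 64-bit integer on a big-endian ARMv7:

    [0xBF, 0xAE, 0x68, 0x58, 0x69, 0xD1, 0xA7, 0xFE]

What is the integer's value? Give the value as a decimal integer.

-4634652237575903234

Big-endian: lowest address holds the most-significant byte.
The bytes are already most-significant first: 0xBFAE685869D1A7FE.
Top bit is set, so as a signed 64-bit value this is 0xBFAE685869D1A7FE − 2^64 = -4634652237575903234.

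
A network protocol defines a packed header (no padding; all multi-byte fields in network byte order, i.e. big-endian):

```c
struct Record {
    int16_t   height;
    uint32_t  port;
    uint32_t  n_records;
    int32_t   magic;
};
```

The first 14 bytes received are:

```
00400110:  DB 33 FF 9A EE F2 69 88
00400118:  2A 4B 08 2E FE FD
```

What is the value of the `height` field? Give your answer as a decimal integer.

-9421

`height` is the first field, at byte offset 0, occupying 2 bytes.
Bytes at offsets 0..1: DB 33.
Big-endian: lowest address holds the most-significant byte.
The bytes are already most-significant first: 0xDB33.
Top bit is set, so as a signed 16-bit value this is 0xDB33 − 2^16 = -9421.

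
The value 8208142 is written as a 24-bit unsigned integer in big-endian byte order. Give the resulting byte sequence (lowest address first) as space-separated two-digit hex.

8208142 in hexadecimal, padded to 24 bits, is 0x7D3F0E.
Split into bytes (most-significant first): 7D 3F 0E.
Big-endian: lowest address holds the most-significant byte.
So the memory order matches the most-significant-first order: 7D 3F 0E.

7D 3F 0E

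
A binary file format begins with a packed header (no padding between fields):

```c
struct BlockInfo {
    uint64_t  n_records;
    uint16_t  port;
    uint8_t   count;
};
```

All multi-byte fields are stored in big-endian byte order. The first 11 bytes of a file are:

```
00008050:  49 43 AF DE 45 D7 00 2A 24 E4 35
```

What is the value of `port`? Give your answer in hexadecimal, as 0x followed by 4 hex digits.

0x24E4

`port` follows `n_records` (8 bytes), so it starts at byte offset 8 and occupies 2 bytes.
Bytes at offsets 8..9: 24 E4.
Big-endian stores the most-significant byte at the lowest address.
The bytes are already most-significant first: 0x24E4.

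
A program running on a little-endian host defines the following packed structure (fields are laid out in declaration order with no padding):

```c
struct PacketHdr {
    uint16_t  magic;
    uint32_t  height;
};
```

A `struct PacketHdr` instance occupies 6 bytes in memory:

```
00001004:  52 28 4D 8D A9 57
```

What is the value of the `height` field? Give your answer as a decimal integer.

`height` follows `magic` (2 bytes), so it starts at byte offset 2 and occupies 4 bytes.
Bytes at offsets 2..5: 4D 8D A9 57.
Little-endian stores the least-significant byte at the lowest address.
Reassemble most-significant byte first: 57 A9 8D 4D → 0x57A98D4D.
0x57A98D4D = 1470729549.

1470729549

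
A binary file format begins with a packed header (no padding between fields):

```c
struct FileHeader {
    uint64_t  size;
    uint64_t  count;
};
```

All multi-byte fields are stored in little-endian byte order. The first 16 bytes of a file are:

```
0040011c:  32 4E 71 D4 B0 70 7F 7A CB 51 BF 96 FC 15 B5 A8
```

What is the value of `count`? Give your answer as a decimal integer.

12156646943761584587

`count` follows `size` (8 bytes), so it starts at byte offset 8 and occupies 8 bytes.
Bytes at offsets 8..15: CB 51 BF 96 FC 15 B5 A8.
In little-endian order the low byte comes first in memory.
Reassemble most-significant byte first: A8 B5 15 FC 96 BF 51 CB → 0xA8B515FC96BF51CB.
0xA8B515FC96BF51CB = 12156646943761584587.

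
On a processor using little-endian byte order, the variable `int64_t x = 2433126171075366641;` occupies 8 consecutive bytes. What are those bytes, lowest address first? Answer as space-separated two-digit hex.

2433126171075366641 in hexadecimal, padded to 64 bits, is 0x21C4335C80A74EF1.
Split into bytes (most-significant first): 21 C4 33 5C 80 A7 4E F1.
Little-endian stores the least-significant byte at the lowest address.
So at ascending addresses the bytes are F1 4E A7 80 5C 33 C4 21.

F1 4E A7 80 5C 33 C4 21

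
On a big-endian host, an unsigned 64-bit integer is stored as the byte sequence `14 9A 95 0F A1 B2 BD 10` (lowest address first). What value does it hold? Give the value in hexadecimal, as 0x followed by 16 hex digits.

0x149A950FA1B2BD10

In big-endian order the high byte comes first in memory.
The bytes are already most-significant first: 0x149A950FA1B2BD10.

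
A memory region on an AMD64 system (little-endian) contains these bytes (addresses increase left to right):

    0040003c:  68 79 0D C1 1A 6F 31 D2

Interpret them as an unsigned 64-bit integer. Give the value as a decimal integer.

Little-endian stores the least-significant byte at the lowest address.
Reassemble most-significant byte first: D2 31 6F 1A C1 0D 79 68 → 0xD2316F1AC10D7968.
0xD2316F1AC10D7968 = 15146009182522407272.

15146009182522407272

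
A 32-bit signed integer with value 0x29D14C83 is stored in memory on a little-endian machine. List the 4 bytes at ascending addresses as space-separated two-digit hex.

Split into bytes (most-significant first): 29 D1 4C 83.
Little-endian: lowest address holds the least-significant byte.
So at ascending addresses the bytes are 83 4C D1 29.

83 4C D1 29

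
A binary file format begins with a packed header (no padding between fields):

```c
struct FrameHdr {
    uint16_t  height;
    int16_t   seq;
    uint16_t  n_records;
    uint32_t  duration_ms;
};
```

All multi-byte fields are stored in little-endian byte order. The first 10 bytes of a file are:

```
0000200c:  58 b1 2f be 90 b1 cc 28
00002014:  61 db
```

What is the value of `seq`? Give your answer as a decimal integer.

`seq` follows `height` (2 bytes), so it starts at byte offset 2 and occupies 2 bytes.
Bytes at offsets 2..3: 2F BE.
In little-endian order the low byte comes first in memory.
Reassemble most-significant byte first: BE 2F → 0xBE2F.
Top bit is set, so as a signed 16-bit value this is 0xBE2F − 2^16 = -16849.

-16849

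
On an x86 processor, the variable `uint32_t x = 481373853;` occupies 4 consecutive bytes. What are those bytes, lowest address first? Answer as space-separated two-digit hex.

9D 2E B1 1C

481373853 in hexadecimal, padded to 32 bits, is 0x1CB12E9D.
Split into bytes (most-significant first): 1C B1 2E 9D.
Little-endian stores the least-significant byte at the lowest address.
So at ascending addresses the bytes are 9D 2E B1 1C.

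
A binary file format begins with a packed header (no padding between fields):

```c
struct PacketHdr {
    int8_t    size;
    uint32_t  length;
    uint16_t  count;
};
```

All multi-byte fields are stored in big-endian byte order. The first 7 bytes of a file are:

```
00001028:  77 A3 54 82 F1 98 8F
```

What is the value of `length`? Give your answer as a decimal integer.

2740224753

`length` follows `size` (1 byte), so it starts at byte offset 1 and occupies 4 bytes.
Bytes at offsets 1..4: A3 54 82 F1.
In big-endian order the high byte comes first in memory.
The bytes are already most-significant first: 0xA35482F1.
0xA35482F1 = 2740224753.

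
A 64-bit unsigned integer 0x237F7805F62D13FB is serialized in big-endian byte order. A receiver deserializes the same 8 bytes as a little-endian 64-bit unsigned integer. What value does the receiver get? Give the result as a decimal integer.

18091854662754402083

Stored big-endian, the bytes at ascending addresses are 23 7F 78 05 F6 2D 13 FB.
Read back as little-endian, the first byte is least significant, giving 0xFB132DF605787F23.
0xFB132DF605787F23 = 18091854662754402083.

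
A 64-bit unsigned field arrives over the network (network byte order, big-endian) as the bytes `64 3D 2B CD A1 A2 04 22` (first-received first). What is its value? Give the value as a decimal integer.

7222977539552183330

Big-endian: lowest address holds the most-significant byte.
The bytes are already most-significant first: 0x643D2BCDA1A20422.
0x643D2BCDA1A20422 = 7222977539552183330.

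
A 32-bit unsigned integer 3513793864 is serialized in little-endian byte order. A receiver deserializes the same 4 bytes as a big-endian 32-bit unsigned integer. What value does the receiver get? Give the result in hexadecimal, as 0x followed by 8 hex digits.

0x483D70D1

3513793864 in 32-bit hexadecimal is 0xD1703D48.
Stored little-endian, the bytes at ascending addresses are 48 3D 70 D1.
Read back as big-endian, the last byte is least significant, giving 0x483D70D1.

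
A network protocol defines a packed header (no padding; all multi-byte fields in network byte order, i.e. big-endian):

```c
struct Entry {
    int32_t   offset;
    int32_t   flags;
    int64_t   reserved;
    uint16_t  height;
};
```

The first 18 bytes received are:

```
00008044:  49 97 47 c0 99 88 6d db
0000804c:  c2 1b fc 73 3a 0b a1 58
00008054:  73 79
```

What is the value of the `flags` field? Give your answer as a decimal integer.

`flags` follows `offset` (4 bytes), so it starts at byte offset 4 and occupies 4 bytes.
Bytes at offsets 4..7: 99 88 6D DB.
Big-endian: lowest address holds the most-significant byte.
The bytes are already most-significant first: 0x99886DDB.
Top bit is set, so as a signed 32-bit value this is 0x99886DDB − 2^32 = -1719112229.

-1719112229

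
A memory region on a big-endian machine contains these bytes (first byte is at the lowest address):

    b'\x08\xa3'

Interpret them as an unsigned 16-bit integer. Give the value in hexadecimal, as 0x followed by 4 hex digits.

In big-endian order the high byte comes first in memory.
The bytes are already most-significant first: 0x08A3.

0x08A3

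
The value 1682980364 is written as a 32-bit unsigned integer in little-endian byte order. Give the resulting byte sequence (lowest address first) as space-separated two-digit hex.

1682980364 in hexadecimal, padded to 32 bits, is 0x64503E0C.
Split into bytes (most-significant first): 64 50 3E 0C.
Little-endian: lowest address holds the least-significant byte.
So at ascending addresses the bytes are 0C 3E 50 64.

0C 3E 50 64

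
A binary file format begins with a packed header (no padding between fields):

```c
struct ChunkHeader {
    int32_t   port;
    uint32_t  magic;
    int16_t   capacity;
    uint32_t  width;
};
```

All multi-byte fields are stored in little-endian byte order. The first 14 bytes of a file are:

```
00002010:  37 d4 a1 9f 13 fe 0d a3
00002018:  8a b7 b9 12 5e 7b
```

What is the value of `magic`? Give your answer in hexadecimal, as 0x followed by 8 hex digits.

`magic` follows `port` (4 bytes), so it starts at byte offset 4 and occupies 4 bytes.
Bytes at offsets 4..7: 13 FE 0D A3.
Little-endian stores the least-significant byte at the lowest address.
Reassemble most-significant byte first: A3 0D FE 13 → 0xA30DFE13.

0xA30DFE13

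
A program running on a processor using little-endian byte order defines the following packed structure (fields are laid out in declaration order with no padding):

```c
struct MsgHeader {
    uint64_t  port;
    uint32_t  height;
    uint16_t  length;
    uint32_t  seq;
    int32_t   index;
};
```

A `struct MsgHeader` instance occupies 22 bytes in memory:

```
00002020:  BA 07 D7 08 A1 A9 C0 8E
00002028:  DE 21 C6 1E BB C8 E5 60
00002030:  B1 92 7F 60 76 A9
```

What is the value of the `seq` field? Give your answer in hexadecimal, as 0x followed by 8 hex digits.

0x92B160E5

`seq` follows `port` (8 B), `height` (4 B), `length` (2 B), so it starts at offset 8 + 4 + 2 = 14 and occupies 4 bytes.
Bytes at offsets 14..17: E5 60 B1 92.
Little-endian: lowest address holds the least-significant byte.
Reassemble most-significant byte first: 92 B1 60 E5 → 0x92B160E5.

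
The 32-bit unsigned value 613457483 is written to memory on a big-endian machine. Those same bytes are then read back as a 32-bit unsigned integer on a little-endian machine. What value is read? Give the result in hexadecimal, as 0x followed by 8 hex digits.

613457483 in 32-bit hexadecimal is 0x24909E4B.
Stored big-endian, the bytes at ascending addresses are 24 90 9E 4B.
Read back as little-endian, the first byte is least significant, giving 0x4B9E9024.

0x4B9E9024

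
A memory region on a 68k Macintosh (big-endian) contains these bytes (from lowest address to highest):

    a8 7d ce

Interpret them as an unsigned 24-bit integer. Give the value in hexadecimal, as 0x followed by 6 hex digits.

Big-endian: lowest address holds the most-significant byte.
The bytes are already most-significant first: 0xA87DCE.

0xA87DCE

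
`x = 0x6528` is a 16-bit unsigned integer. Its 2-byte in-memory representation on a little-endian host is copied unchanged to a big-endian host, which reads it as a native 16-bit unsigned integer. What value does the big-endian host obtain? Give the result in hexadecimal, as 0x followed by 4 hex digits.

0x2865

Stored little-endian, the bytes at ascending addresses are 28 65.
Read back as big-endian, the last byte is least significant, giving 0x2865.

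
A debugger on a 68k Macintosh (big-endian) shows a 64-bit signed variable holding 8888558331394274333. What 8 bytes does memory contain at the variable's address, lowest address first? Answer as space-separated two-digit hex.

7B 5A 80 B5 74 18 34 1D

8888558331394274333 in hexadecimal, padded to 64 bits, is 0x7B5A80B57418341D.
Split into bytes (most-significant first): 7B 5A 80 B5 74 18 34 1D.
Big-endian: lowest address holds the most-significant byte.
So the memory order matches the most-significant-first order: 7B 5A 80 B5 74 18 34 1D.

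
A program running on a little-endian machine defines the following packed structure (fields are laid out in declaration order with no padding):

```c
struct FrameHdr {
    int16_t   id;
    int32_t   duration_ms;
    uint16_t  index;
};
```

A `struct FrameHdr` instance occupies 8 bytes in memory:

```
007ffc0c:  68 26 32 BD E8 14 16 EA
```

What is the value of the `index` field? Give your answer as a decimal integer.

59926

`index` follows `id` (2 B), `duration_ms` (4 B), so it starts at offset 2 + 4 = 6 and occupies 2 bytes.
Bytes at offsets 6..7: 16 EA.
In little-endian order the low byte comes first in memory.
Reassemble most-significant byte first: EA 16 → 0xEA16.
0xEA16 = 59926.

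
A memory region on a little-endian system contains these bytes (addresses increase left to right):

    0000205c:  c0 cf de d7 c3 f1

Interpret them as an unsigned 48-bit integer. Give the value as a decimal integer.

Little-endian stores the least-significant byte at the lowest address.
Reassemble most-significant byte first: F1 C3 D7 DE CF C0 → 0xF1C3D7DECFC0.
0xF1C3D7DECFC0 = 265823442620352.

265823442620352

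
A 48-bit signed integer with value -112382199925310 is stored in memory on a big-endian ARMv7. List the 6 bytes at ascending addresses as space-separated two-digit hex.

Two's complement of -112382199925310 in 48 bits: 112382199925310 = 0x6636051B0A3E; invert → 0x99C9FAE4F5C1; add 1 → 0x99C9FAE4F5C2.
Split into bytes (most-significant first): 99 C9 FA E4 F5 C2.
In big-endian order the high byte comes first in memory.
So the memory order matches the most-significant-first order: 99 C9 FA E4 F5 C2.

99 C9 FA E4 F5 C2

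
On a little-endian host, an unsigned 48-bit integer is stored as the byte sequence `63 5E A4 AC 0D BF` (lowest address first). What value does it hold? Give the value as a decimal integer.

In little-endian order the low byte comes first in memory.
Reassemble most-significant byte first: BF 0D AC A4 5E 63 → 0xBF0DACA45E63.
0xBF0DACA45E63 = 210065451933283.

210065451933283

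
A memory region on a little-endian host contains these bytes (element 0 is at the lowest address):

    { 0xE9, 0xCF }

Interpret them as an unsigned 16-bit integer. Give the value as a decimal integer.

53225

In little-endian order the low byte comes first in memory.
Reassemble most-significant byte first: CF E9 → 0xCFE9.
0xCFE9 = 53225.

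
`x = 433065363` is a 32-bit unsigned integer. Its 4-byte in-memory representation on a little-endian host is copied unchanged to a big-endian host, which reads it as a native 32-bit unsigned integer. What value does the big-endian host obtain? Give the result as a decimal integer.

433065363 in 32-bit hexadecimal is 0x19D00D93.
Stored little-endian, the bytes at ascending addresses are 93 0D D0 19.
Read back as big-endian, the last byte is least significant, giving 0x930DD019.
0x930DD019 = 2467155993.

2467155993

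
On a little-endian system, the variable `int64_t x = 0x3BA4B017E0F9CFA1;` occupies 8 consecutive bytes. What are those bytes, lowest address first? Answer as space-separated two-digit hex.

A1 CF F9 E0 17 B0 A4 3B

Split into bytes (most-significant first): 3B A4 B0 17 E0 F9 CF A1.
In little-endian order the low byte comes first in memory.
So at ascending addresses the bytes are A1 CF F9 E0 17 B0 A4 3B.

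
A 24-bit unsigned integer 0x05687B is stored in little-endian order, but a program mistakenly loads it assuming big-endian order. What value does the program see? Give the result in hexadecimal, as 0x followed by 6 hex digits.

Stored little-endian, the bytes at ascending addresses are 7B 68 05.
Read back as big-endian, the last byte is least significant, giving 0x7B6805.

0x7B6805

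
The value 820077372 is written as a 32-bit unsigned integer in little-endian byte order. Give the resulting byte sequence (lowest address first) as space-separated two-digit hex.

3C 63 E1 30

820077372 in hexadecimal, padded to 32 bits, is 0x30E1633C.
Split into bytes (most-significant first): 30 E1 63 3C.
In little-endian order the low byte comes first in memory.
So at ascending addresses the bytes are 3C 63 E1 30.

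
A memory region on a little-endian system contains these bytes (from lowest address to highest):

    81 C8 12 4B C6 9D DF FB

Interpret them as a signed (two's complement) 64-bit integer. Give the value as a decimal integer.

-297345575394555775

Little-endian: lowest address holds the least-significant byte.
Reassemble most-significant byte first: FB DF 9D C6 4B 12 C8 81 → 0xFBDF9DC64B12C881.
Top bit is set, so as a signed 64-bit value this is 0xFBDF9DC64B12C881 − 2^64 = -297345575394555775.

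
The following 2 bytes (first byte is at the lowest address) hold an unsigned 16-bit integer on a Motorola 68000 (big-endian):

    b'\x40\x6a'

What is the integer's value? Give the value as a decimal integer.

Big-endian stores the most-significant byte at the lowest address.
The bytes are already most-significant first: 0x406A.
0x406A = 16490.

16490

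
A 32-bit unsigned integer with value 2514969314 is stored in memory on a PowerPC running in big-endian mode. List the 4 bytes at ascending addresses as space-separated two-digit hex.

2514969314 in hexadecimal, padded to 32 bits, is 0x95E762E2.
Split into bytes (most-significant first): 95 E7 62 E2.
Big-endian: lowest address holds the most-significant byte.
So the memory order matches the most-significant-first order: 95 E7 62 E2.

95 E7 62 E2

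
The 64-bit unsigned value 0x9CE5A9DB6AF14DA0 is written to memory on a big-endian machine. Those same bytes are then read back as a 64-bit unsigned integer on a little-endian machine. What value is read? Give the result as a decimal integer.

Stored big-endian, the bytes at ascending addresses are 9C E5 A9 DB 6A F1 4D A0.
Read back as little-endian, the first byte is least significant, giving 0xA04DF16ADBA9E59C.
0xA04DF16ADBA9E59C = 11551154060529362332.

11551154060529362332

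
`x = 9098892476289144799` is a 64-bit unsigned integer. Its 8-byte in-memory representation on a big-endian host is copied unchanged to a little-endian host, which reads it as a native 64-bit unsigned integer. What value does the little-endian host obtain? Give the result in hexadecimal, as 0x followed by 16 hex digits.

0xDF57B0CA7FC2457E

9098892476289144799 in 64-bit hexadecimal is 0x7E45C27FCAB057DF.
Stored big-endian, the bytes at ascending addresses are 7E 45 C2 7F CA B0 57 DF.
Read back as little-endian, the first byte is least significant, giving 0xDF57B0CA7FC2457E.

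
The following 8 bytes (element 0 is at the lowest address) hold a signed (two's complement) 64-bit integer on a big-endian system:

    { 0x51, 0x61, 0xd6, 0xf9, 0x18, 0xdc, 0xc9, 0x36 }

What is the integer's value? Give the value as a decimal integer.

Big-endian: lowest address holds the most-significant byte.
The bytes are already most-significant first: 0x5161D6F918DCC936.
0x5161D6F918DCC936 = 5864204555165419830.

5864204555165419830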